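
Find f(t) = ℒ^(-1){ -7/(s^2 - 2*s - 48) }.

f(t) = -exp(t)*sinh(7*t)

Rewrite the denominator: s^2 - 2*s - 48 = (s - 1)^2 - 49.
The form in (s - 1) signals a first-shifting-theorem factor e^(t).
Since L{sinh(7t)} = 7/(s^2 - 49), the inverse is e^(t)*sinh(7*t), scaled by -1.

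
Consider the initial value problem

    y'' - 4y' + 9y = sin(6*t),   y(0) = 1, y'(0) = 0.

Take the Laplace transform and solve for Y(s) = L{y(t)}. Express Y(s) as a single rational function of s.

Apply the Laplace transform to the equation.
The derivative rules (L{y''} = s^2 Y - s·y(0) - y'(0) and L{y'} = sY - y(0), with y(0) = 1, y'(0) = 0) turn the left side into (s^2 - 4*s + 9)Y - (s - 4).
The right side is L{sin(6*t)} = 6/(s^2 + 36).
So (s^2 - 4*s + 9)Y = 6/(s^2 + 36) + (s - 4).
Solve for Y(s) and write it as one ratio of polynomials.

Y(s) = (s^3 - 4*s^2 + 36*s - 138)/(s^4 - 4*s^3 + 45*s^2 - 144*s + 324)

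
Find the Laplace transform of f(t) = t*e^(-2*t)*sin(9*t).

L{sin(9t)} = 9/(s^2 + 81).
Multiplying by e^(-2t) shifts s → s + 2, so L{e^(-2*t)*sin(9*t)} = 9/((s + 2)^2 + 81).
Then apply L{t·g(t)} = -d/ds[G(s)] with G(s) = 9/((s + 2)^2 + 81):
differentiating 1 time and applying the sign gives 18*(s + 2)/(s^2 + 4*s + 85)^2.

18*(s + 2)/(s^2 + 4*s + 85)^2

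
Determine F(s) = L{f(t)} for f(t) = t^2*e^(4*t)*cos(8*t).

L{cos(8t)} = s/(s^2 + 64).
Multiplying by e^(4t) shifts s → s - 4, so L{e^(4*t)*cos(8*t)} = (s - 4)/((s - 4)^2 + 64).
Then apply L{t^2·g(t)} = (-1)^2 d^2/ds^2[G(s)] with G(s) = (s - 4)/((s - 4)^2 + 64):
differentiating 2 times and applying the sign gives 2*(s - 4)*(s^2 - 8*s - 176)/(s^2 - 8*s + 80)^3.

F(s) = 2*(s - 4)*(s^2 - 8*s - 176)/(s^2 - 8*s + 80)^3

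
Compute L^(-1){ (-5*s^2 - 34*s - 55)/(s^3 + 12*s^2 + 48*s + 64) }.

Factor the denominator: s^3 + 12*s^2 + 48*s + 64 = (s + 4)^3.
Partial fraction decomposition gives [-5/(s + 4)] + [6/(s + 4)^2] + [(s + 4)^(-3)].
Invert each term: -5/(s + 4) ↔ -5e^(-4t); 6/(s + 4)^2 ↔ 6t·e^(-4t); 1/(s + 4)^3 ↔ (1/2)t^2·e^(-4t).

t^2*exp(-4*t)/2 + 6*t*exp(-4*t) - 5*exp(-4*t)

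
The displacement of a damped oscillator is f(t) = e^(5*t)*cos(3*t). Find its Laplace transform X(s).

X(s) = (s - 5)/((s - 5)^2 + 9)

L{cos(3t)} = s/(s^2 + 9).
By the first shifting theorem, multiplying by e^(5t) replaces s with s - 5.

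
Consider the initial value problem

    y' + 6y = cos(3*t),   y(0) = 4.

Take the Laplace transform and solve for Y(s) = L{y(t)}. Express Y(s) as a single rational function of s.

Apply the Laplace transform to the equation.
Using L{y'} = sY - y(0) = sY - 4, the left side becomes (s + 6)Y - (4).
The right side is L{cos(3*t)} = s/(s^2 + 9).
So (s + 6)Y = s/(s^2 + 9) + (4).
Isolate Y and clear denominators.

Y(s) = (4*s^2 + s + 36)/(s^3 + 6*s^2 + 9*s + 54)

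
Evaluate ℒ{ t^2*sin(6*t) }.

36*(s^2 - 12)/(s^2 + 36)^3

L{sin(6t)} = 6/(s^2 + 36).
Then apply L{t^2·g(t)} = (-1)^2 d^2/ds^2[G(s)] with G(s) = 6/(s^2 + 36):
differentiating 2 times and applying the sign gives 36*(s^2 - 12)/(s^2 + 36)^3.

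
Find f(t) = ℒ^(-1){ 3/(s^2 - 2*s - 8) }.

Rewrite the denominator: s^2 - 2*s - 8 = (s - 1)^2 - 9.
The form in (s - 1) signals a first-shifting-theorem factor e^(t).
Since L{sinh(3t)} = 3/(s^2 - 9), the inverse is e^(t)*sinh(3*t).

f(t) = exp(t)*sinh(3*t)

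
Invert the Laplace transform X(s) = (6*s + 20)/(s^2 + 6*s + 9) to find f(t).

Factor the denominator: s^2 + 6*s + 9 = (s + 3)^2.
Partial fraction decomposition gives [6/(s + 3)] + [2/(s + 3)^2].
Invert each term: 6/(s + 3) ↔ 6e^(-3t); 2/(s + 3)^2 ↔ 2t·e^(-3t).

f(t) = 2*t*exp(-3*t) + 6*exp(-3*t)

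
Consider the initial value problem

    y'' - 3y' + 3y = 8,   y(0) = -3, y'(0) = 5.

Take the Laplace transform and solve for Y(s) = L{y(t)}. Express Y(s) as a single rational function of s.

Y(s) = (-3*s^2 + 14*s + 8)/(s^3 - 3*s^2 + 3*s)

Laplace-transform each side.
The derivative rules (L{y''} = s^2 Y - s·y(0) - y'(0) and L{y'} = sY - y(0), with y(0) = -3, y'(0) = 5) turn the left side into (s^2 - 3*s + 3)Y - (-3*s + 14).
The right side is L{8} = 8/s.
So (s^2 - 3*s + 3)Y = 8/s + (-3*s + 14).
Divide through and combine into a single rational function.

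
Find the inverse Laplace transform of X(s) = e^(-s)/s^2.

Heaviside(t - 1)*(t - 1)

The factor e^(-s) signals a time shift by c = 1 (second shifting theorem).
L{t} = 1!/s^2 = 1/s^2, so L^-1{s^(-2)} = t.
Hence the inverse is u(t - 1) times that function evaluated at t - 1.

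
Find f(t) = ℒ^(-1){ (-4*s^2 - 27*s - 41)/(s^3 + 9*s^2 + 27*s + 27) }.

f(t) = 2*t^2*exp(-3*t) - 3*t*exp(-3*t) - 4*exp(-3*t)

Factor the denominator: s^3 + 9*s^2 + 27*s + 27 = (s + 3)^3.
Partial fraction decomposition gives [-4/(s + 3)] + [-3/(s + 3)^2] + [4/(s + 3)^3].
Invert each term: -4/(s + 3) ↔ -4e^(-3t); -3/(s + 3)^2 ↔ -3t·e^(-3t); 4/(s + 3)^3 ↔ (2)t^2·e^(-3t).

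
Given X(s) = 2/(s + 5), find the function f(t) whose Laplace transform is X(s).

f(t) = 2*exp(-5*t)

Since L{e^(-5t)} = 1/(s + 5), the inverse is e^(-5*t), scaled by 2.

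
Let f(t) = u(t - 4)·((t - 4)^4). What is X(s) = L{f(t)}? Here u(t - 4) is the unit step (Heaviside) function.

By the second shifting theorem, L{u(t - c)·g(t - c)} = e^(-cs)·G(s) with c = 4 and G(s) = L{g(t)}.
L{t^4} = 4!/s^5 = 24/s^5.

X(s) = 24*exp(-4*s)/s^5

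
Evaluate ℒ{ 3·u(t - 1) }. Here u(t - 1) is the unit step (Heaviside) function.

By the second shifting theorem, L{u(t - c)·g(t - c)} = e^(-cs)·G(s) with c = 1 and G(s) = L{g(t)}.
L{3} = 3/s.

3*exp(-s)/s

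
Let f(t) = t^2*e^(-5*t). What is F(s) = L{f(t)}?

L{e^(-5t)} = 1/(s + 5).
Then apply L{t^2·g(t)} = (-1)^2 d^2/ds^2[G(s)] with G(s) = 1/(s + 5):
differentiating 2 times and applying the sign gives 2/(s + 5)^3.

F(s) = 2/(s + 5)^3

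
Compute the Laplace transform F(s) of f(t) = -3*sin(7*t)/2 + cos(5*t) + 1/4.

F(s) = s/(s^2 + 25) - 21/(2*(s^2 + 49)) + 1/(4*s)

By linearity of the Laplace transform, transform each term separately.
(-3/2)·[L{sin(7t)} = 7/(s^2 + 49)]; L{cos(5t)} = s/(s^2 + 25); L{1/4} = (1/4)/s.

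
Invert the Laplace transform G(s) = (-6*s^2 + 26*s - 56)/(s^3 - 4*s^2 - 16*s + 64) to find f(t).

f(t) = -6*t*exp(4*t) - 2*exp(4*t) - 4*exp(-4*t)

Factor the denominator: s^3 - 4*s^2 - 16*s + 64 = (s - 4)^2*(s + 4).
Partial fraction decomposition gives [-2/(s - 4)] + [-6/(s - 4)^2] + [-4/(s + 4)].
Invert each term: -2/(s - 4) ↔ -2e^(4t); -6/(s - 4)^2 ↔ -6t·e^(4t); -4/(s + 4) ↔ -4e^(-4t).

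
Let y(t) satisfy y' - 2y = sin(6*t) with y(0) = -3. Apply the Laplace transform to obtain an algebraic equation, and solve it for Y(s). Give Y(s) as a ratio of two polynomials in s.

Y(s) = (-3*s^2 - 102)/(s^3 - 2*s^2 + 36*s - 72)

Transform both sides with L{·}.
With L{y'} = sY - y(0) = sY - (-3): the LHS transforms to (s - 2)Y - (-3).
The right side is L{sin(6*t)} = 6/(s^2 + 36).
So (s - 2)Y = 6/(s^2 + 36) + (-3).
Isolate Y and clear denominators.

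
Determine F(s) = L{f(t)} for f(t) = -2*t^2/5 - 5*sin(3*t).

F(s) = -15/(s^2 + 9) - 4/(5*s^3)

The transform is linear, so treat each term independently.
(-2/5)·[L{t^2} = 2!/s^3 = 2/s^3]; (-5)·[L{sin(3t)} = 3/(s^2 + 9)].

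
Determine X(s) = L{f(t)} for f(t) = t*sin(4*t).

X(s) = 8*s/(s^2 + 16)^2

L{sin(4t)} = 4/(s^2 + 16).
Then apply L{t·g(t)} = -d/ds[G(s)] with G(s) = 4/(s^2 + 16):
differentiating 1 time and applying the sign gives 8*s/(s^2 + 16)^2.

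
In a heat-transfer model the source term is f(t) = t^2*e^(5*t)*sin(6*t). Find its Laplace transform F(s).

L{sin(6t)} = 6/(s^2 + 36).
Multiplying by e^(5t) shifts s → s - 5, so L{e^(5*t)*sin(6*t)} = 6/((s - 5)^2 + 36).
Then apply L{t^2·g(t)} = (-1)^2 d^2/ds^2[G(s)] with G(s) = 6/((s - 5)^2 + 36):
differentiating 2 times and applying the sign gives 36*(s^2 - 10*s + 13)/(s^2 - 10*s + 61)^3.

F(s) = 36*(s^2 - 10*s + 13)/(s^2 - 10*s + 61)^3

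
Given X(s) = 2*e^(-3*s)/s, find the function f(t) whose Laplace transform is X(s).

f(t) = Heaviside(t - 3)*(2)

The factor e^(-3s) signals a time shift by c = 3 (second shifting theorem).
L{2} = 2/s, so L^-1{2/s} = 2.
Hence the inverse is u(t - 3) times that function evaluated at t - 3.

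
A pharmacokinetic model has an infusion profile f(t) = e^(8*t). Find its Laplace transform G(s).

G(s) = 1/(s - 8)

L{e^(8t)} = 1/(s - 8).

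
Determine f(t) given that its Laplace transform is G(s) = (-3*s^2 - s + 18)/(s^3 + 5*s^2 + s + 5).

f(t) = 4*sin(t) - cos(t) - 2*exp(-5*t)

Factor the denominator: s^3 + 5*s^2 + s + 5 = (s + 5)*(s^2 + 1).
Partial fraction decomposition gives [-2/(s + 5)] + [-s/(s^2 + 1)] + [4/(s^2 + 1)].
Invert each term: -2/(s + 5) ↔ -2e^(-5t); -1·s/(s^2 + 1) ↔ -cos(t); 4·1/(s^2 + 1) ↔ 4sin(t).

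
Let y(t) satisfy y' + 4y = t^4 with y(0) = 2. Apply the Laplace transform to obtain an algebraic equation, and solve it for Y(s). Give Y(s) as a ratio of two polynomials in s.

Laplace-transform each side.
With L{y'} = sY - y(0) = sY - 2: the LHS transforms to (s + 4)Y - (2).
The right side is L{t^4} = 24/s^5.
So (s + 4)Y = 24/s^5 + (2).
Solve for Y(s) and write it as one ratio of polynomials.

Y(s) = (2*s^5 + 24)/(s^6 + 4*s^5)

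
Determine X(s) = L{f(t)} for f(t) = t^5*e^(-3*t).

X(s) = 120/(s + 3)^6

L{t^5} = 5!/s^6 = 120/s^6.
By the first shifting theorem, multiplying by e^(-3t) replaces s with s + 3.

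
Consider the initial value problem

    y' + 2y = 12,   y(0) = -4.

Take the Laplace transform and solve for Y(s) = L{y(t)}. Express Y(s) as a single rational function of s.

Take the Laplace transform of both sides.
With L{y'} = sY - y(0) = sY - (-4): the LHS transforms to (s + 2)Y - (-4).
The right side is L{12} = 12/s.
So (s + 2)Y = 12/s + (-4).
Solve for Y(s) and write it as one ratio of polynomials.

Y(s) = (-4*s + 12)/(s^2 + 2*s)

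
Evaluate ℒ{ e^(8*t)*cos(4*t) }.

L{cos(4t)} = s/(s^2 + 16).
By the first shifting theorem, multiplying by e^(8t) replaces s with s - 8.

(s - 8)/((s - 8)^2 + 16)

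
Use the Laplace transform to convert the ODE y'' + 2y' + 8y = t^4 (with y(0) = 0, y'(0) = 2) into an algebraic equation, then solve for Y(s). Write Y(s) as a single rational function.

Apply the Laplace transform to the equation.
Using L{y''} = s^2 Y - s·y(0) - y'(0) and L{y'} = sY - y(0), with y(0) = 0, y'(0) = 2, the left side becomes (s^2 + 2*s + 8)Y - (2).
The right side is L{t^4} = 24/s^5.
So (s^2 + 2*s + 8)Y = 24/s^5 + (2).
Solve for Y(s) and write it as one ratio of polynomials.

Y(s) = (2*s^5 + 24)/(s^7 + 2*s^6 + 8*s^5)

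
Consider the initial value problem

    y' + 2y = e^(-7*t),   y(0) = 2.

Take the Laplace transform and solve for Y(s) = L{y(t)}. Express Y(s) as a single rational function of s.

Laplace-transform each side.
The derivative rules (L{y'} = sY - y(0) = sY - 2) turn the left side into (s + 2)Y - (2).
The right side is L{e^(-7*t)} = 1/(s + 7).
So (s + 2)Y = 1/(s + 7) + (2).
Divide through and combine into a single rational function.

Y(s) = (2*s + 15)/(s^2 + 9*s + 14)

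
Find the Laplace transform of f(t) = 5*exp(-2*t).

L{5} = 5/s.
By the first shifting theorem, multiplying by e^(-2t) replaces s with s + 2.

5/(s + 2)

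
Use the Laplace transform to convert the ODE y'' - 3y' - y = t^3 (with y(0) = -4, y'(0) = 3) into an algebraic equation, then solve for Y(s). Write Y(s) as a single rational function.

Transform both sides with L{·}.
Using L{y''} = s^2 Y - s·y(0) - y'(0) and L{y'} = sY - y(0), with y(0) = -4, y'(0) = 3, the left side becomes (s^2 - 3*s - 1)Y - (-4*s + 15).
The right side is L{t^3} = 6/s^4.
So (s^2 - 3*s - 1)Y = 6/s^4 + (-4*s + 15).
Divide through and combine into a single rational function.

Y(s) = (-4*s^5 + 15*s^4 + 6)/(s^6 - 3*s^5 - s^4)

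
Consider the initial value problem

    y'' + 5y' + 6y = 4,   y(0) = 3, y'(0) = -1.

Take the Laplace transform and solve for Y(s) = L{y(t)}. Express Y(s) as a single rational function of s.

Y(s) = (3*s^2 + 14*s + 4)/(s^3 + 5*s^2 + 6*s)

Take the Laplace transform of both sides.
With L{y''} = s^2 Y - s·y(0) - y'(0) and L{y'} = sY - y(0), with y(0) = 3, y'(0) = -1: the LHS transforms to (s^2 + 5*s + 6)Y - (3*s + 14).
The right side is L{4} = 4/s.
So (s^2 + 5*s + 6)Y = 4/s + (3*s + 14).
Solve for Y(s) and write it as one ratio of polynomials.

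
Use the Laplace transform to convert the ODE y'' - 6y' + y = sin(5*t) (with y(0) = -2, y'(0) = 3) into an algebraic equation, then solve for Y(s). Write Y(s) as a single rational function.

Y(s) = (-2*s^3 + 15*s^2 - 50*s + 380)/(s^4 - 6*s^3 + 26*s^2 - 150*s + 25)

Laplace-transform each side.
The derivative rules (L{y''} = s^2 Y - s·y(0) - y'(0) and L{y'} = sY - y(0), with y(0) = -2, y'(0) = 3) turn the left side into (s^2 - 6*s + 1)Y - (-2*s + 15).
The right side is L{sin(5*t)} = 5/(s^2 + 25).
So (s^2 - 6*s + 1)Y = 5/(s^2 + 25) + (-2*s + 15).
Divide through and combine into a single rational function.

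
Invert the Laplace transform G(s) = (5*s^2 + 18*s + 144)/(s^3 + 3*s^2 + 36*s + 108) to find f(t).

Factor the denominator: s^3 + 3*s^2 + 36*s + 108 = (s + 3)*(s^2 + 36).
Partial fraction decomposition gives [3/(s + 3)] + [2*s/(s^2 + 36)] + [12/(s^2 + 36)].
Invert each term: 3/(s + 3) ↔ 3e^(-3t); 2·s/(s^2 + 36) ↔ 2cos(6t); 2·6/(s^2 + 36) ↔ 2sin(6t).

f(t) = 2*sin(6*t) + 2*cos(6*t) + 3*exp(-3*t)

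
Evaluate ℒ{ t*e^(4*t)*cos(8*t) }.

L{cos(8t)} = s/(s^2 + 64).
Multiplying by e^(4t) shifts s → s - 4, so L{e^(4*t)*cos(8*t)} = (s - 4)/((s - 4)^2 + 64).
Then apply L{t·g(t)} = -d/ds[G(s)] with G(s) = (s - 4)/((s - 4)^2 + 64):
differentiating 1 time and applying the sign gives (s - 12)*(s + 4)/(s^2 - 8*s + 80)^2.

(s - 12)*(s + 4)/(s^2 - 8*s + 80)^2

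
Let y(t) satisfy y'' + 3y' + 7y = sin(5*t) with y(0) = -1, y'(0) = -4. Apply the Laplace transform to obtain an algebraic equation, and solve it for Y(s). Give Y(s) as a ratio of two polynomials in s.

Y(s) = (-s^3 - 7*s^2 - 25*s - 170)/(s^4 + 3*s^3 + 32*s^2 + 75*s + 175)

Transform both sides with L{·}.
The derivative rules (L{y''} = s^2 Y - s·y(0) - y'(0) and L{y'} = sY - y(0), with y(0) = -1, y'(0) = -4) turn the left side into (s^2 + 3*s + 7)Y - (-s - 7).
The right side is L{sin(5*t)} = 5/(s^2 + 25).
So (s^2 + 3*s + 7)Y = 5/(s^2 + 25) + (-s - 7).
Divide through and combine into a single rational function.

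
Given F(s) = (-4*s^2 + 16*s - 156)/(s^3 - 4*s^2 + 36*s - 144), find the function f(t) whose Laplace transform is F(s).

f(t) = -3*exp(4*t) + 2*sin(6*t) - cos(6*t)

Factor the denominator: s^3 - 4*s^2 + 36*s - 144 = (s - 4)*(s^2 + 36).
Partial fraction decomposition gives [-3/(s - 4)] + [-s/(s^2 + 36)] + [12/(s^2 + 36)].
Invert each term: -3/(s - 4) ↔ -3e^(4t); -1·s/(s^2 + 36) ↔ -cos(6t); 2·6/(s^2 + 36) ↔ 2sin(6t).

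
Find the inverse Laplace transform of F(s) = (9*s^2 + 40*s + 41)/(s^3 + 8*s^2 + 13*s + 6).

2*t*exp(-t) + 4*exp(-t) + 5*exp(-6*t)

Factor the denominator: s^3 + 8*s^2 + 13*s + 6 = (s + 1)^2*(s + 6).
Partial fraction decomposition gives [4/(s + 1)] + [2/(s + 1)^2] + [5/(s + 6)].
Invert each term: 4/(s + 1) ↔ 4e^(-t); 2/(s + 1)^2 ↔ 2t·e^(-t); 5/(s + 6) ↔ 5e^(-6t).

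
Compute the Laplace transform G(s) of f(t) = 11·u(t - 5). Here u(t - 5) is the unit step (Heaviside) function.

By the second shifting theorem, L{u(t - c)·g(t - c)} = e^(-cs)·H(s) with c = 5 and H(s) = L{g(t)}.
L{11} = 11/s.

G(s) = 11*exp(-5*s)/s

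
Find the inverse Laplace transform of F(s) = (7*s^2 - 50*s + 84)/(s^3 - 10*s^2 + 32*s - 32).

Factor the denominator: s^3 - 10*s^2 + 32*s - 32 = (s - 4)^2*(s - 2).
Partial fraction decomposition gives [4/(s - 4)] + [-2/(s - 4)^2] + [3/(s - 2)].
Invert each term: 4/(s - 4) ↔ 4e^(4t); -2/(s - 4)^2 ↔ -2t·e^(4t); 3/(s - 2) ↔ 3e^(2t).

-2*t*exp(4*t) + 4*exp(4*t) + 3*exp(2*t)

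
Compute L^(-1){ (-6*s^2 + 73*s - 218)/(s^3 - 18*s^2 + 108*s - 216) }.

2*t^2*exp(6*t) + t*exp(6*t) - 6*exp(6*t)

Factor the denominator: s^3 - 18*s^2 + 108*s - 216 = (s - 6)^3.
Partial fraction decomposition gives [-6/(s - 6)] + [(s - 6)^(-2)] + [4/(s - 6)^3].
Invert each term: -6/(s - 6) ↔ -6e^(6t); 1/(s - 6)^2 ↔ t·e^(6t); 4/(s - 6)^3 ↔ (2)t^2·e^(6t).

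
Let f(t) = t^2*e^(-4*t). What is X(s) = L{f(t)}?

L{t^2} = 2!/s^3 = 2/s^3.
By the first shifting theorem, multiplying by e^(-4t) replaces s with s + 4.

X(s) = 2/(s + 4)^3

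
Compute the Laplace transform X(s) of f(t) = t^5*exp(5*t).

X(s) = 120/(s - 5)^6

L{t^5} = 5!/s^6 = 120/s^6.
By the first shifting theorem, multiplying by e^(5t) replaces s with s - 5.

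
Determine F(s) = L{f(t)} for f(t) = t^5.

F(s) = 120/s^6

L{t^5} = 5!/s^6 = 120/s^6.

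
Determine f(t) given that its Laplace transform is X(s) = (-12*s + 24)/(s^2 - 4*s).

f(t) = -6*exp(4*t) - 6

Factor the denominator: s^2 - 4*s = s*(s - 4).
Partial fraction decomposition gives [-6/s] + [-6/(s - 4)].
Invert each term: -6/(s - 0) ↔ -6e^(0t); -6/(s - 4) ↔ -6e^(4t).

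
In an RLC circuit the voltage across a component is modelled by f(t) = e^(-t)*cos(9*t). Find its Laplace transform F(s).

L{cos(9t)} = s/(s^2 + 81).
By the first shifting theorem, multiplying by e^(-t) replaces s with s + 1.

F(s) = (s + 1)/((s + 1)^2 + 81)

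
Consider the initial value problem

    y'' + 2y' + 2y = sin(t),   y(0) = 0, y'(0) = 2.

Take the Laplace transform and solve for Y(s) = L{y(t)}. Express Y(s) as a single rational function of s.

Y(s) = (2*s^2 + 3)/(s^4 + 2*s^3 + 3*s^2 + 2*s + 2)

Transform both sides with L{·}.
Using L{y''} = s^2 Y - s·y(0) - y'(0) and L{y'} = sY - y(0), with y(0) = 0, y'(0) = 2, the left side becomes (s^2 + 2*s + 2)Y - (2).
The right side is L{sin(t)} = 1/(s^2 + 1).
So (s^2 + 2*s + 2)Y = 1/(s^2 + 1) + (2).
Divide through and combine into a single rational function.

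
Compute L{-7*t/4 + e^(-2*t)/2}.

1/(2*(s + 2)) - 7/(4*s^2)

By linearity of the Laplace transform, transform each term separately.
(1/2)·[L{e^(-2t)} = 1/(s + 2)]; (-7/4)·[L{t} = 1!/s^2 = 1/s^2].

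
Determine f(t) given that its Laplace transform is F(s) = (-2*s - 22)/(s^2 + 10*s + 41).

f(t) = -3*exp(-5*t)*sin(4*t) - 2*exp(-5*t)*cos(4*t)

Complete the square in the denominator: s^2 + 10*s + 41 = (s + 5)^2 + 4^2.
Split the numerator to match: -2*s - 22 = -2·(s + 5) - 3·4.
Invert each term: -2·(s + 5)/((s + 5)^2 + 16) ↔ -2e^(-5t)cos(4t); -3·4/((s + 5)^2 + 16) ↔ -3e^(-5t)sin(4t).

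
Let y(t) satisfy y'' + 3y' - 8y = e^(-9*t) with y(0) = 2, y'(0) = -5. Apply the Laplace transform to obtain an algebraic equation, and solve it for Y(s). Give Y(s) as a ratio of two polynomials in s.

Apply the Laplace transform to the equation.
With L{y''} = s^2 Y - s·y(0) - y'(0) and L{y'} = sY - y(0), with y(0) = 2, y'(0) = -5: the LHS transforms to (s^2 + 3*s - 8)Y - (2*s + 1).
The right side is L{e^(-9*t)} = 1/(s + 9).
So (s^2 + 3*s - 8)Y = 1/(s + 9) + (2*s + 1).
Divide through and combine into a single rational function.

Y(s) = (2*s^2 + 19*s + 10)/(s^3 + 12*s^2 + 19*s - 72)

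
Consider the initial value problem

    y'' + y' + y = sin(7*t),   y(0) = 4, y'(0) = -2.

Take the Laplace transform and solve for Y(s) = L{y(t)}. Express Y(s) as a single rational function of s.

Laplace-transform each side.
The derivative rules (L{y''} = s^2 Y - s·y(0) - y'(0) and L{y'} = sY - y(0), with y(0) = 4, y'(0) = -2) turn the left side into (s^2 + s + 1)Y - (4*s + 2).
The right side is L{sin(7*t)} = 7/(s^2 + 49).
So (s^2 + s + 1)Y = 7/(s^2 + 49) + (4*s + 2).
Solve for Y(s) and write it as one ratio of polynomials.

Y(s) = (4*s^3 + 2*s^2 + 196*s + 105)/(s^4 + s^3 + 50*s^2 + 49*s + 49)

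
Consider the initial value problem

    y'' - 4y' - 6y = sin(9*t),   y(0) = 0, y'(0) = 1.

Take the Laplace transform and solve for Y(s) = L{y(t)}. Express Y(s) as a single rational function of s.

Laplace-transform each side.
Using L{y''} = s^2 Y - s·y(0) - y'(0) and L{y'} = sY - y(0), with y(0) = 0, y'(0) = 1, the left side becomes (s^2 - 4*s - 6)Y - (1).
The right side is L{sin(9*t)} = 9/(s^2 + 81).
So (s^2 - 4*s - 6)Y = 9/(s^2 + 81) + (1).
Divide through and combine into a single rational function.

Y(s) = (s^2 + 90)/(s^4 - 4*s^3 + 75*s^2 - 324*s - 486)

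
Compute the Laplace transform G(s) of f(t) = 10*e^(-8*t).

G(s) = 10/(s + 8)

L{10} = 10/s.
By the first shifting theorem, multiplying by e^(-8t) replaces s with s + 8.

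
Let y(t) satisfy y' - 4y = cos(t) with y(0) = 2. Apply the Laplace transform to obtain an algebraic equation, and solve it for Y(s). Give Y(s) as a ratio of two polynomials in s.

Y(s) = (2*s^2 + s + 2)/(s^3 - 4*s^2 + s - 4)

Take the Laplace transform of both sides.
Using L{y'} = sY - y(0) = sY - 2, the left side becomes (s - 4)Y - (2).
The right side is L{cos(t)} = s/(s^2 + 1).
So (s - 4)Y = s/(s^2 + 1) + (2).
Divide through and combine into a single rational function.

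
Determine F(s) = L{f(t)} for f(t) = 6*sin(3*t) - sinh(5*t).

The transform is linear, so treat each term independently.
(-1)·[L{sinh(5t)} = 5/(s^2 - 25)]; (6)·[L{sin(3t)} = 3/(s^2 + 9)].

F(s) = 18/(s^2 + 9) - 5/(s^2 - 25)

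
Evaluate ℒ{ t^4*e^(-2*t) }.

L{t^4} = 4!/s^5 = 24/s^5.
By the first shifting theorem, multiplying by e^(-2t) replaces s with s + 2.

24/(s + 2)^5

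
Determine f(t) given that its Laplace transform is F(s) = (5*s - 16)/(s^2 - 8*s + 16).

f(t) = 4*t*exp(4*t) + 5*exp(4*t)

Factor the denominator: s^2 - 8*s + 16 = (s - 4)^2.
Partial fraction decomposition gives [5/(s - 4)] + [4/(s - 4)^2].
Invert each term: 5/(s - 4) ↔ 5e^(4t); 4/(s - 4)^2 ↔ 4t·e^(4t).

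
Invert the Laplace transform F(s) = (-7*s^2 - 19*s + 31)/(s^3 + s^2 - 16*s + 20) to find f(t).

f(t) = -5*t*exp(2*t) - 6*exp(2*t) - exp(-5*t)

Factor the denominator: s^3 + s^2 - 16*s + 20 = (s - 2)^2*(s + 5).
Partial fraction decomposition gives [-6/(s - 2)] + [-5/(s - 2)^2] + [-1/(s + 5)].
Invert each term: -6/(s - 2) ↔ -6e^(2t); -5/(s - 2)^2 ↔ -5t·e^(2t); -1/(s + 5) ↔ -e^(-5t).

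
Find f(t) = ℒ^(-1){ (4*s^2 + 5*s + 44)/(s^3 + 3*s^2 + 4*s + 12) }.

Factor the denominator: s^3 + 3*s^2 + 4*s + 12 = (s + 3)*(s^2 + 4).
Partial fraction decomposition gives [5/(s + 3)] + [-s/(s^2 + 4)] + [8/(s^2 + 4)].
Invert each term: 5/(s + 3) ↔ 5e^(-3t); -1·s/(s^2 + 4) ↔ -cos(2t); 4·2/(s^2 + 4) ↔ 4sin(2t).

f(t) = 4*sin(2*t) - cos(2*t) + 5*exp(-3*t)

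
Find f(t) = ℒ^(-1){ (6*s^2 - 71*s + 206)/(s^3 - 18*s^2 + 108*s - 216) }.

f(t) = -2*t^2*exp(6*t) + t*exp(6*t) + 6*exp(6*t)

Factor the denominator: s^3 - 18*s^2 + 108*s - 216 = (s - 6)^3.
Partial fraction decomposition gives [6/(s - 6)] + [(s - 6)^(-2)] + [-4/(s - 6)^3].
Invert each term: 6/(s - 6) ↔ 6e^(6t); 1/(s - 6)^2 ↔ t·e^(6t); -4/(s - 6)^3 ↔ (-2)t^2·e^(6t).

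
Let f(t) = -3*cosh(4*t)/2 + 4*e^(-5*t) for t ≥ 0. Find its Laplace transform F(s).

F(s) = -3*s/(2*(s^2 - 16)) + 4/(s + 5)

By linearity of the Laplace transform, transform each term separately.
(4)·[L{e^(-5t)} = 1/(s + 5)]; (-3/2)·[L{cosh(4t)} = s/(s^2 - 16)].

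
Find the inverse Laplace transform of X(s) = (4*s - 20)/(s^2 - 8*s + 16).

-4*t*exp(4*t) + 4*exp(4*t)

Factor the denominator: s^2 - 8*s + 16 = (s - 4)^2.
Partial fraction decomposition gives [4/(s - 4)] + [-4/(s - 4)^2].
Invert each term: 4/(s - 4) ↔ 4e^(4t); -4/(s - 4)^2 ↔ -4t·e^(4t).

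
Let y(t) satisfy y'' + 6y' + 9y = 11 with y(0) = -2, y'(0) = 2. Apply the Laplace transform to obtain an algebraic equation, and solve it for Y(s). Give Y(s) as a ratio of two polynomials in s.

Y(s) = (-2*s^2 - 10*s + 11)/(s^3 + 6*s^2 + 9*s)

Apply the Laplace transform to the equation.
The derivative rules (L{y''} = s^2 Y - s·y(0) - y'(0) and L{y'} = sY - y(0), with y(0) = -2, y'(0) = 2) turn the left side into (s^2 + 6*s + 9)Y - (-2*s - 10).
The right side is L{11} = 11/s.
So (s^2 + 6*s + 9)Y = 11/s + (-2*s - 10).
Divide through and combine into a single rational function.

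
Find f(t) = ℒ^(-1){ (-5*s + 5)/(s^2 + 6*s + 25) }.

Complete the square in the denominator: s^2 + 6*s + 25 = (s + 3)^2 + 4^2.
Split the numerator to match: -5*s + 5 = -5·(s + 3) + 5·4.
Invert each term: -5·(s + 3)/((s + 3)^2 + 16) ↔ -5e^(-3t)cos(4t); 5·4/((s + 3)^2 + 16) ↔ 5e^(-3t)sin(4t).

f(t) = 5*exp(-3*t)*sin(4*t) - 5*exp(-3*t)*cos(4*t)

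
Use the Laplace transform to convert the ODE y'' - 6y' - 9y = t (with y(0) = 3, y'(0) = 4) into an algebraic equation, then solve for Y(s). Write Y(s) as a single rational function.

Y(s) = (3*s^3 - 14*s^2 + 1)/(s^4 - 6*s^3 - 9*s^2)

Laplace-transform each side.
Using L{y''} = s^2 Y - s·y(0) - y'(0) and L{y'} = sY - y(0), with y(0) = 3, y'(0) = 4, the left side becomes (s^2 - 6*s - 9)Y - (3*s - 14).
The right side is L{t} = s^(-2).
So (s^2 - 6*s - 9)Y = s^(-2) + (3*s - 14).
Isolate Y and clear denominators.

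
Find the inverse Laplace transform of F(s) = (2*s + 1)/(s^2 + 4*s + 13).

-exp(-2*t)*sin(3*t) + 2*exp(-2*t)*cos(3*t)

Complete the square in the denominator: s^2 + 4*s + 13 = (s + 2)^2 + 3^2.
Split the numerator to match: 2*s + 1 = 2·(s + 2) - 1·3.
Invert each term: 2·(s + 2)/((s + 2)^2 + 9) ↔ 2e^(-2t)cos(3t); -1·3/((s + 2)^2 + 9) ↔ -e^(-2t)sin(3t).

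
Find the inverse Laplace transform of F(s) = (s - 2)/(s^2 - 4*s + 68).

Rewrite the denominator: s^2 - 4*s + 68 = (s - 2)^2 + 64.
The form in (s - 2) signals a first-shifting-theorem factor e^(2t).
Since L{cos(8t)} = s/(s^2 + 64), the inverse is e^(2*t)*cos(8*t).

exp(2*t)*cos(8*t)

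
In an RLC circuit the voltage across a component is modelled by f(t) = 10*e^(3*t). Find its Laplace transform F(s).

L{10} = 10/s.
By the first shifting theorem, multiplying by e^(3t) replaces s with s - 3.

F(s) = 10/(s - 3)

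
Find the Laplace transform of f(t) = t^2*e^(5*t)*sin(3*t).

18*(s^2 - 10*s + 22)/(s^2 - 10*s + 34)^3

L{sin(3t)} = 3/(s^2 + 9).
Multiplying by e^(5t) shifts s → s - 5, so L{e^(5*t)*sin(3*t)} = 3/((s - 5)^2 + 9).
Then apply L{t^2·g(t)} = (-1)^2 d^2/ds^2[G(s)] with G(s) = 3/((s - 5)^2 + 9):
differentiating 2 times and applying the sign gives 18*(s^2 - 10*s + 22)/(s^2 - 10*s + 34)^3.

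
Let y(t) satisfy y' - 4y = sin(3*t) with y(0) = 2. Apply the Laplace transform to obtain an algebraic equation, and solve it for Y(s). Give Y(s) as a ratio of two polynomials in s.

Y(s) = (2*s^2 + 21)/(s^3 - 4*s^2 + 9*s - 36)

Apply the Laplace transform to the equation.
Using L{y'} = sY - y(0) = sY - 2, the left side becomes (s - 4)Y - (2).
The right side is L{sin(3*t)} = 3/(s^2 + 9).
So (s - 4)Y = 3/(s^2 + 9) + (2).
Divide through and combine into a single rational function.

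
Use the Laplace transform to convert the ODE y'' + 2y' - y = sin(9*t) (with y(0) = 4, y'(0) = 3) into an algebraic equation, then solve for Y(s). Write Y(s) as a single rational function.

Laplace-transform each side.
Using L{y''} = s^2 Y - s·y(0) - y'(0) and L{y'} = sY - y(0), with y(0) = 4, y'(0) = 3, the left side becomes (s^2 + 2*s - 1)Y - (4*s + 11).
The right side is L{sin(9*t)} = 9/(s^2 + 81).
So (s^2 + 2*s - 1)Y = 9/(s^2 + 81) + (4*s + 11).
Isolate Y and clear denominators.

Y(s) = (4*s^3 + 11*s^2 + 324*s + 900)/(s^4 + 2*s^3 + 80*s^2 + 162*s - 81)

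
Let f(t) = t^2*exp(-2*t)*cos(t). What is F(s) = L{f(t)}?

F(s) = 2*(s + 2)*(s^2 + 4*s + 1)/(s^2 + 4*s + 5)^3

L{cos(t)} = s/(s^2 + 1).
Multiplying by e^(-2t) shifts s → s + 2, so L{exp(-2*t)*cos(t)} = (s + 2)/((s + 2)^2 + 1).
Then apply L{t^2·g(t)} = (-1)^2 d^2/ds^2[G(s)] with G(s) = (s + 2)/((s + 2)^2 + 1):
differentiating 2 times and applying the sign gives 2*(s + 2)*(s^2 + 4*s + 1)/(s^2 + 4*s + 5)^3.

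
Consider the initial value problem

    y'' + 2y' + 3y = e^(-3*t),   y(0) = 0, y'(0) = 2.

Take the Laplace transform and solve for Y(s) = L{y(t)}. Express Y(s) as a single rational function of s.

Y(s) = (2*s + 7)/(s^3 + 5*s^2 + 9*s + 9)

Apply the Laplace transform to the equation.
Using L{y''} = s^2 Y - s·y(0) - y'(0) and L{y'} = sY - y(0), with y(0) = 0, y'(0) = 2, the left side becomes (s^2 + 2*s + 3)Y - (2).
The right side is L{e^(-3*t)} = 1/(s + 3).
So (s^2 + 2*s + 3)Y = 1/(s + 3) + (2).
Divide through and combine into a single rational function.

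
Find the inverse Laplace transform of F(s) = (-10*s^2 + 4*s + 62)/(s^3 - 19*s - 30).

Factor the denominator: s^3 - 19*s - 30 = (s - 5)*(s + 2)*(s + 3).
Partial fraction decomposition gives [-3/(s - 5)] + [-2/(s + 2)] + [-5/(s + 3)].
Invert each term: -3/(s - 5) ↔ -3e^(5t); -2/(s + 2) ↔ -2e^(-2t); -5/(s + 3) ↔ -5e^(-3t).

-3*exp(5*t) - 2*exp(-2*t) - 5*exp(-3*t)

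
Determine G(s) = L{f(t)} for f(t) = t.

L{t} = 1!/s^2 = 1/s^2.

G(s) = s^(-2)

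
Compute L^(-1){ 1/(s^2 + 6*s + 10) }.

exp(-3*t)*sin(t)

Rewrite the denominator: s^2 + 6*s + 10 = (s + 3)^2 + 1.
The form in (s + 3) signals a first-shifting-theorem factor e^(-3t).
Since L{sin(t)} = 1/(s^2 + 1), the inverse is e^(-3*t)*sin(t).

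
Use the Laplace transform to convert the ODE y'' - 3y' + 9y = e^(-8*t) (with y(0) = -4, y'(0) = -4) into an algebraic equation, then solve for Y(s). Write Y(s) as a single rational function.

Y(s) = (-4*s^2 - 24*s + 65)/(s^3 + 5*s^2 - 15*s + 72)

Laplace-transform each side.
Using L{y''} = s^2 Y - s·y(0) - y'(0) and L{y'} = sY - y(0), with y(0) = -4, y'(0) = -4, the left side becomes (s^2 - 3*s + 9)Y - (-4*s + 8).
The right side is L{e^(-8*t)} = 1/(s + 8).
So (s^2 - 3*s + 9)Y = 1/(s + 8) + (-4*s + 8).
Solve for Y(s) and write it as one ratio of polynomials.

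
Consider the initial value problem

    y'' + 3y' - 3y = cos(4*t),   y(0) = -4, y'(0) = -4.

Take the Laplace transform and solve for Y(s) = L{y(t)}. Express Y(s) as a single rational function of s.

Y(s) = (-4*s^3 - 16*s^2 - 63*s - 256)/(s^4 + 3*s^3 + 13*s^2 + 48*s - 48)

Transform both sides with L{·}.
The derivative rules (L{y''} = s^2 Y - s·y(0) - y'(0) and L{y'} = sY - y(0), with y(0) = -4, y'(0) = -4) turn the left side into (s^2 + 3*s - 3)Y - (-4*s - 16).
The right side is L{cos(4*t)} = s/(s^2 + 16).
So (s^2 + 3*s - 3)Y = s/(s^2 + 16) + (-4*s - 16).
Solve for Y(s) and write it as one ratio of polynomials.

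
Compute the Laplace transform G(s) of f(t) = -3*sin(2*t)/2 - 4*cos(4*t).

G(s) = -4*s/(s^2 + 16) - 3/(s^2 + 4)

By linearity of the Laplace transform, transform each term separately.
(-3/2)·[L{sin(2t)} = 2/(s^2 + 4)]; (-4)·[L{cos(4t)} = s/(s^2 + 16)].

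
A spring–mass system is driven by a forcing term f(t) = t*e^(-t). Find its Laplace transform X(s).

X(s) = (s + 1)^(-2)

L{t} = 1!/s^2 = 1/s^2.
By the first shifting theorem, multiplying by e^(-t) replaces s with s + 1.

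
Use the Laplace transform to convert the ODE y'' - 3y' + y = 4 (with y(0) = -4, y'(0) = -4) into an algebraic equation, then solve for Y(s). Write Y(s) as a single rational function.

Laplace-transform each side.
Using L{y''} = s^2 Y - s·y(0) - y'(0) and L{y'} = sY - y(0), with y(0) = -4, y'(0) = -4, the left side becomes (s^2 - 3*s + 1)Y - (-4*s + 8).
The right side is L{4} = 4/s.
So (s^2 - 3*s + 1)Y = 4/s + (-4*s + 8).
Divide through and combine into a single rational function.

Y(s) = (-4*s^2 + 8*s + 4)/(s^3 - 3*s^2 + s)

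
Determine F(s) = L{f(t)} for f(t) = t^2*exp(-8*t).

F(s) = 2/(s + 8)^3

L{e^(-8t)} = 1/(s + 8).
Then apply L{t^2·g(t)} = (-1)^2 d^2/ds^2[G(s)] with G(s) = 1/(s + 8):
differentiating 2 times and applying the sign gives 2/(s + 8)^3.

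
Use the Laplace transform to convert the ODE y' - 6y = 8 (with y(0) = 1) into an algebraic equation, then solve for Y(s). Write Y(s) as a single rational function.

Y(s) = (s + 8)/(s^2 - 6*s)

Laplace-transform each side.
Using L{y'} = sY - y(0) = sY - 1, the left side becomes (s - 6)Y - (1).
The right side is L{8} = 8/s.
So (s - 6)Y = 8/s + (1).
Isolate Y and clear denominators.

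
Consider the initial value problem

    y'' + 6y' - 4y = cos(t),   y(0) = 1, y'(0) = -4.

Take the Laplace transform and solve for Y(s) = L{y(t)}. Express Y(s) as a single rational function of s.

Take the Laplace transform of both sides.
The derivative rules (L{y''} = s^2 Y - s·y(0) - y'(0) and L{y'} = sY - y(0), with y(0) = 1, y'(0) = -4) turn the left side into (s^2 + 6*s - 4)Y - (s + 2).
The right side is L{cos(t)} = s/(s^2 + 1).
So (s^2 + 6*s - 4)Y = s/(s^2 + 1) + (s + 2).
Divide through and combine into a single rational function.

Y(s) = (s^3 + 2*s^2 + 2*s + 2)/(s^4 + 6*s^3 - 3*s^2 + 6*s - 4)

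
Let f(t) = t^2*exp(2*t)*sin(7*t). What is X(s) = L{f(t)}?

L{sin(7t)} = 7/(s^2 + 49).
Multiplying by e^(2t) shifts s → s - 2, so L{exp(2*t)*sin(7*t)} = 7/((s - 2)^2 + 49).
Then apply L{t^2·g(t)} = (-1)^2 d^2/ds^2[G(s)] with G(s) = 7/((s - 2)^2 + 49):
differentiating 2 times and applying the sign gives 14*(3*s^2 - 12*s - 37)/(s^2 - 4*s + 53)^3.

X(s) = 14*(3*s^2 - 12*s - 37)/(s^2 - 4*s + 53)^3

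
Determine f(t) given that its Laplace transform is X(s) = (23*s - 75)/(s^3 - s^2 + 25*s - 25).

f(t) = -2*exp(t) + 5*sin(5*t) + 2*cos(5*t)

Factor the denominator: s^3 - s^2 + 25*s - 25 = (s - 1)*(s^2 + 25).
Partial fraction decomposition gives [-2/(s - 1)] + [2*s/(s^2 + 25)] + [25/(s^2 + 25)].
Invert each term: -2/(s - 1) ↔ -2e^(t); 2·s/(s^2 + 25) ↔ 2cos(5t); 5·5/(s^2 + 25) ↔ 5sin(5t).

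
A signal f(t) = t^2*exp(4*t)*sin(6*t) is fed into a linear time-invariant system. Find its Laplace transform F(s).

L{sin(6t)} = 6/(s^2 + 36).
Multiplying by e^(4t) shifts s → s - 4, so L{exp(4*t)*sin(6*t)} = 6/((s - 4)^2 + 36).
Then apply L{t^2·g(t)} = (-1)^2 d^2/ds^2[G(s)] with G(s) = 6/((s - 4)^2 + 36):
differentiating 2 times and applying the sign gives 36*(s^2 - 8*s + 4)/(s^2 - 8*s + 52)^3.

F(s) = 36*(s^2 - 8*s + 4)/(s^2 - 8*s + 52)^3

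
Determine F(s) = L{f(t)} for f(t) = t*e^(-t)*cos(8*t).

L{cos(8t)} = s/(s^2 + 64).
Multiplying by e^(-t) shifts s → s + 1, so L{e^(-t)*cos(8*t)} = (s + 1)/((s + 1)^2 + 64).
Then apply L{t·g(t)} = -d/ds[G(s)] with G(s) = (s + 1)/((s + 1)^2 + 64):
differentiating 1 time and applying the sign gives (s - 7)*(s + 9)/(s^2 + 2*s + 65)^2.

F(s) = (s - 7)*(s + 9)/(s^2 + 2*s + 65)^2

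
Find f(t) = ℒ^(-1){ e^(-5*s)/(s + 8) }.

The factor e^(-5s) signals a time shift by c = 5 (second shifting theorem).
L{e^(-8t)} = 1/(s + 8), so L^-1{1/(s + 8)} = e^(-8*t).
Hence the inverse is u(t - 5) times that function evaluated at t - 5.

f(t) = Heaviside(t - 5)*(exp(-8*t + 40))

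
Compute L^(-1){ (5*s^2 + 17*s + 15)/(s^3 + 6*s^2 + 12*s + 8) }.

Factor the denominator: s^3 + 6*s^2 + 12*s + 8 = (s + 2)^3.
Partial fraction decomposition gives [5/(s + 2)] + [-3/(s + 2)^2] + [(s + 2)^(-3)].
Invert each term: 5/(s + 2) ↔ 5e^(-2t); -3/(s + 2)^2 ↔ -3t·e^(-2t); 1/(s + 2)^3 ↔ (1/2)t^2·e^(-2t).

t^2*exp(-2*t)/2 - 3*t*exp(-2*t) + 5*exp(-2*t)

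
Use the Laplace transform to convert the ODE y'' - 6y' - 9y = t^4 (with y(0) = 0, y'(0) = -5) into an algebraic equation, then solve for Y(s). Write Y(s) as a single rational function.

Y(s) = (-5*s^5 + 24)/(s^7 - 6*s^6 - 9*s^5)

Take the Laplace transform of both sides.
With L{y''} = s^2 Y - s·y(0) - y'(0) and L{y'} = sY - y(0), with y(0) = 0, y'(0) = -5: the LHS transforms to (s^2 - 6*s - 9)Y - (-5).
The right side is L{t^4} = 24/s^5.
So (s^2 - 6*s - 9)Y = 24/s^5 + (-5).
Isolate Y and clear denominators.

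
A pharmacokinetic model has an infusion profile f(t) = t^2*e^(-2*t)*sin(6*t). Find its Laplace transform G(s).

L{sin(6t)} = 6/(s^2 + 36).
Multiplying by e^(-2t) shifts s → s + 2, so L{e^(-2*t)*sin(6*t)} = 6/((s + 2)^2 + 36).
Then apply L{t^2·g(t)} = (-1)^2 d^2/ds^2[H(s)] with H(s) = 6/((s + 2)^2 + 36):
differentiating 2 times and applying the sign gives 36*(s^2 + 4*s - 8)/(s^2 + 4*s + 40)^3.

G(s) = 36*(s^2 + 4*s - 8)/(s^2 + 4*s + 40)^3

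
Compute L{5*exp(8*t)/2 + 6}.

5/(2*(s - 8)) + 6/s

The transform is linear, so treat each term independently.
(5/2)·[L{e^(8t)} = 1/(s - 8)]; L{6} = 6/s.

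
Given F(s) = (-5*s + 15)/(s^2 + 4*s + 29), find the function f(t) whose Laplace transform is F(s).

f(t) = 5*exp(-2*t)*sin(5*t) - 5*exp(-2*t)*cos(5*t)

Complete the square in the denominator: s^2 + 4*s + 29 = (s + 2)^2 + 5^2.
Split the numerator to match: -5*s + 15 = -5·(s + 2) + 5·5.
Invert each term: -5·(s + 2)/((s + 2)^2 + 25) ↔ -5e^(-2t)cos(5t); 5·5/((s + 2)^2 + 25) ↔ 5e^(-2t)sin(5t).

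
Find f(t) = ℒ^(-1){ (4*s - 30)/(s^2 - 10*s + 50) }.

f(t) = -2*exp(5*t)*sin(5*t) + 4*exp(5*t)*cos(5*t)

Complete the square in the denominator: s^2 - 10*s + 50 = (s - 5)^2 + 5^2.
Split the numerator to match: 4*s - 30 = 4·(s - 5) - 2·5.
Invert each term: 4·(s - 5)/((s - 5)^2 + 25) ↔ 4e^(5t)cos(5t); -2·5/((s - 5)^2 + 25) ↔ -2e^(5t)sin(5t).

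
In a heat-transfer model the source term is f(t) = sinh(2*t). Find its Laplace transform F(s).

F(s) = 2/(s^2 - 4)

L{sinh(2t)} = 2/(s^2 - 4).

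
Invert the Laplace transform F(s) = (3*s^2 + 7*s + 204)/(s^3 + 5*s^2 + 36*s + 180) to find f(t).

f(t) = 2*sin(6*t) - cos(6*t) + 4*exp(-5*t)

Factor the denominator: s^3 + 5*s^2 + 36*s + 180 = (s + 5)*(s^2 + 36).
Partial fraction decomposition gives [4/(s + 5)] + [-s/(s^2 + 36)] + [12/(s^2 + 36)].
Invert each term: 4/(s + 5) ↔ 4e^(-5t); -1·s/(s^2 + 36) ↔ -cos(6t); 2·6/(s^2 + 36) ↔ 2sin(6t).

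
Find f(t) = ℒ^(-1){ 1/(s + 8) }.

f(t) = exp(-8*t)

Since L{e^(-8t)} = 1/(s + 8), the inverse is exp(-8*t).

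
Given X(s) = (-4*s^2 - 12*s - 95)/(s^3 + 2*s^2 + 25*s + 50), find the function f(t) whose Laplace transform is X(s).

f(t) = -2*sin(5*t) - cos(5*t) - 3*exp(-2*t)

Factor the denominator: s^3 + 2*s^2 + 25*s + 50 = (s + 2)*(s^2 + 25).
Partial fraction decomposition gives [-3/(s + 2)] + [-s/(s^2 + 25)] + [-10/(s^2 + 25)].
Invert each term: -3/(s + 2) ↔ -3e^(-2t); -1·s/(s^2 + 25) ↔ -cos(5t); -2·5/(s^2 + 25) ↔ -2sin(5t).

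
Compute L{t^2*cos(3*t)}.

2*s*(s^2 - 27)/(s^2 + 9)^3

L{cos(3t)} = s/(s^2 + 9).
Then apply L{t^2·g(t)} = (-1)^2 d^2/ds^2[G(s)] with G(s) = s/(s^2 + 9):
differentiating 2 times and applying the sign gives 2*s*(s^2 - 27)/(s^2 + 9)^3.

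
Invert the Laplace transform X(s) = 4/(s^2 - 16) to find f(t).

Since L{sinh(4t)} = 4/(s^2 - 16), the inverse is sinh(4*t).

f(t) = sinh(4*t)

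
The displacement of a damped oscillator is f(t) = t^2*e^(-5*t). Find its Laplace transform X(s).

L{e^(-5t)} = 1/(s + 5).
Then apply L{t^2·g(t)} = (-1)^2 d^2/ds^2[G(s)] with G(s) = 1/(s + 5):
differentiating 2 times and applying the sign gives 2/(s + 5)^3.

X(s) = 2/(s + 5)^3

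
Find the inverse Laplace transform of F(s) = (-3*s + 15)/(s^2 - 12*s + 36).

-3*t*exp(6*t) - 3*exp(6*t)

Factor the denominator: s^2 - 12*s + 36 = (s - 6)^2.
Partial fraction decomposition gives [-3/(s - 6)] + [-3/(s - 6)^2].
Invert each term: -3/(s - 6) ↔ -3e^(6t); -3/(s - 6)^2 ↔ -3t·e^(6t).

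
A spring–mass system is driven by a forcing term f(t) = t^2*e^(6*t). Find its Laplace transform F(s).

L{e^(6t)} = 1/(s - 6).
Then apply L{t^2·g(t)} = (-1)^2 d^2/ds^2[G(s)] with G(s) = 1/(s - 6):
differentiating 2 times and applying the sign gives 2/(s - 6)^3.

F(s) = 2/(s - 6)^3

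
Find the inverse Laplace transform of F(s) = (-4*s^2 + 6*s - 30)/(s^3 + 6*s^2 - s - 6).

Factor the denominator: s^3 + 6*s^2 - s - 6 = (s - 1)*(s + 1)*(s + 6).
Partial fraction decomposition gives [4/(s + 1)] + [-6/(s + 6)] + [-2/(s - 1)].
Invert each term: 4/(s + 1) ↔ 4e^(-t); -6/(s + 6) ↔ -6e^(-6t); -2/(s - 1) ↔ -2e^(t).

-2*exp(t) + 4*exp(-t) - 6*exp(-6*t)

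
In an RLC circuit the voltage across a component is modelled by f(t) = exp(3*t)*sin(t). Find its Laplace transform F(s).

F(s) = 1/((s - 3)^2 + 1)

L{sin(t)} = 1/(s^2 + 1).
By the first shifting theorem, multiplying by e^(3t) replaces s with s - 3.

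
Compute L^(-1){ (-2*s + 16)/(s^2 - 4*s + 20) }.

3*exp(2*t)*sin(4*t) - 2*exp(2*t)*cos(4*t)

Complete the square in the denominator: s^2 - 4*s + 20 = (s - 2)^2 + 4^2.
Split the numerator to match: -2*s + 16 = -2·(s - 2) + 3·4.
Invert each term: -2·(s - 2)/((s - 2)^2 + 16) ↔ -2e^(2t)cos(4t); 3·4/((s - 2)^2 + 16) ↔ 3e^(2t)sin(4t).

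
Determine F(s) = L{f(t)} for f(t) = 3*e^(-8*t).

F(s) = 3/(s + 8)

L{3} = 3/s.
By the first shifting theorem, multiplying by e^(-8t) replaces s with s + 8.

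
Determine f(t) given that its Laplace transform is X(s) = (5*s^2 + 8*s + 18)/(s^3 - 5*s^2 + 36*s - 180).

Factor the denominator: s^3 - 5*s^2 + 36*s - 180 = (s - 5)*(s^2 + 36).
Partial fraction decomposition gives [3/(s - 5)] + [2*s/(s^2 + 36)] + [18/(s^2 + 36)].
Invert each term: 3/(s - 5) ↔ 3e^(5t); 2·s/(s^2 + 36) ↔ 2cos(6t); 3·6/(s^2 + 36) ↔ 3sin(6t).

f(t) = 3*exp(5*t) + 3*sin(6*t) + 2*cos(6*t)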